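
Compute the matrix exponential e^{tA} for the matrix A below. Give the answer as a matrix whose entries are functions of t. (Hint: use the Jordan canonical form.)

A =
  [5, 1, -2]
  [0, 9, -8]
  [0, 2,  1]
e^{tA} =
  [exp(5*t), t*exp(5*t), -2*t*exp(5*t)]
  [0, 4*t*exp(5*t) + exp(5*t), -8*t*exp(5*t)]
  [0, 2*t*exp(5*t), -4*t*exp(5*t) + exp(5*t)]

Strategy: write A = P · J · P⁻¹ where J is a Jordan canonical form, so e^{tA} = P · e^{tJ} · P⁻¹, and e^{tJ} can be computed block-by-block.

A has Jordan form
J =
  [5, 1, 0]
  [0, 5, 0]
  [0, 0, 5]
(up to reordering of blocks).

Per-block formulas:
  For a 2×2 Jordan block J_2(5): exp(t · J_2(5)) = e^(5t)·(I + t·N), where N is the 2×2 nilpotent shift.
  For a 1×1 block at λ = 5: exp(t · [5]) = [e^(5t)].

After assembling e^{tJ} and conjugating by P, we get:

e^{tA} =
  [exp(5*t), t*exp(5*t), -2*t*exp(5*t)]
  [0, 4*t*exp(5*t) + exp(5*t), -8*t*exp(5*t)]
  [0, 2*t*exp(5*t), -4*t*exp(5*t) + exp(5*t)]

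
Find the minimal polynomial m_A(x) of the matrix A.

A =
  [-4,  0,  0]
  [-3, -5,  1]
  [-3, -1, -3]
x^2 + 8*x + 16

The characteristic polynomial is χ_A(x) = (x + 4)^3, so the eigenvalues are known. The minimal polynomial is
  m_A(x) = Π_λ (x − λ)^{k_λ}
where k_λ is the size of the *largest* Jordan block for λ (equivalently, the smallest k with (A − λI)^k v = 0 for every generalised eigenvector v of λ).

  λ = -4: largest Jordan block has size 2, contributing (x + 4)^2

So m_A(x) = (x + 4)^2 = x^2 + 8*x + 16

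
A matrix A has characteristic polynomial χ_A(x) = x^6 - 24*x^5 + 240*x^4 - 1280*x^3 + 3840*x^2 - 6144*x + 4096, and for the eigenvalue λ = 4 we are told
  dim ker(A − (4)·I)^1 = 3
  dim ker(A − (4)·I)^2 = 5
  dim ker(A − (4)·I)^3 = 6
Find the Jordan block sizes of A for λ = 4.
Block sizes for λ = 4: [3, 2, 1]

From the dimensions of kernels of powers, the number of Jordan blocks of size at least j is d_j − d_{j−1} where d_j = dim ker(N^j) (with d_0 = 0). Computing the differences gives [3, 2, 1].
The number of blocks of size exactly k is (#blocks of size ≥ k) − (#blocks of size ≥ k + 1), so the partition is: 1 block(s) of size 1, 1 block(s) of size 2, 1 block(s) of size 3.
In nonincreasing order the block sizes are [3, 2, 1].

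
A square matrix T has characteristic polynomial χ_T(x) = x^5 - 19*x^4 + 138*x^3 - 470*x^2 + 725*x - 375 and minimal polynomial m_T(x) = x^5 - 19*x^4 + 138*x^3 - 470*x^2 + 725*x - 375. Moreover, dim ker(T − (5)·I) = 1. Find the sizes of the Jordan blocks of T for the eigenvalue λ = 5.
Block sizes for λ = 5: [3]

Step 1 — from the characteristic polynomial, algebraic multiplicity of λ = 5 is 3. From dim ker(T − (5)·I) = 1, there are exactly 1 Jordan blocks for λ = 5.
Step 2 — from the minimal polynomial, the factor (x − 5)^3 tells us the largest block for λ = 5 has size 3.
Step 3 — with total size 3, 1 blocks, and largest block 3, the block sizes (in nonincreasing order) are [3].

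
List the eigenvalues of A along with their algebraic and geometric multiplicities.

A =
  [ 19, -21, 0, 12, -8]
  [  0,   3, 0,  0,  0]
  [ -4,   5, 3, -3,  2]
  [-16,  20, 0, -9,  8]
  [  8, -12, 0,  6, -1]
λ = 3: alg = 5, geom = 3

Step 1 — factor the characteristic polynomial to read off the algebraic multiplicities:
  χ_A(x) = (x - 3)^5

Step 2 — compute geometric multiplicities via the rank-nullity identity g(λ) = n − rank(A − λI):
  rank(A − (3)·I) = 2, so dim ker(A − (3)·I) = n − 2 = 3

Summary:
  λ = 3: algebraic multiplicity = 5, geometric multiplicity = 3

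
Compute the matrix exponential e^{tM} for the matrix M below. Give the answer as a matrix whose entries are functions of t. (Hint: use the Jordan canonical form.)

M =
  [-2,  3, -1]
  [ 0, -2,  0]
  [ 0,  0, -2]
e^{tM} =
  [exp(-2*t), 3*t*exp(-2*t), -t*exp(-2*t)]
  [0, exp(-2*t), 0]
  [0, 0, exp(-2*t)]

Strategy: write M = P · J · P⁻¹ where J is a Jordan canonical form, so e^{tM} = P · e^{tJ} · P⁻¹, and e^{tJ} can be computed block-by-block.

M has Jordan form
J =
  [-2,  1,  0]
  [ 0, -2,  0]
  [ 0,  0, -2]
(up to reordering of blocks).

Per-block formulas:
  For a 2×2 Jordan block J_2(-2): exp(t · J_2(-2)) = e^(-2t)·(I + t·N), where N is the 2×2 nilpotent shift.
  For a 1×1 block at λ = -2: exp(t · [-2]) = [e^(-2t)].

After assembling e^{tJ} and conjugating by P, we get:

e^{tM} =
  [exp(-2*t), 3*t*exp(-2*t), -t*exp(-2*t)]
  [0, exp(-2*t), 0]
  [0, 0, exp(-2*t)]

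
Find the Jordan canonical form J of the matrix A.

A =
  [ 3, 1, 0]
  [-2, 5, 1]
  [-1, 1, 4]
J_3(4)

The characteristic polynomial is
  det(x·I − A) = x^3 - 12*x^2 + 48*x - 64 = (x - 4)^3

Eigenvalues and multiplicities (the geometric multiplicity of λ is n − rank(A − λI), which equals the number of Jordan blocks for λ):
  λ = 4: algebraic multiplicity = 3, geometric multiplicity = 1

Determining the block sizes for each eigenvalue:
  λ = 4: one block (gm = 1), so the single block has size am = 3 → block sizes [3]

Assembling the blocks gives a Jordan form
J =
  [4, 1, 0]
  [0, 4, 1]
  [0, 0, 4]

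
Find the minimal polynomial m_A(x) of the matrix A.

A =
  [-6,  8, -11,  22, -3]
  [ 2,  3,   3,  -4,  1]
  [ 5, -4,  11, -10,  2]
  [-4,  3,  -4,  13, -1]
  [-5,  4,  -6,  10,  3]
x^3 - 14*x^2 + 65*x - 100

The characteristic polynomial is χ_A(x) = (x - 5)^4*(x - 4), so the eigenvalues are known. The minimal polynomial is
  m_A(x) = Π_λ (x − λ)^{k_λ}
where k_λ is the size of the *largest* Jordan block for λ (equivalently, the smallest k with (A − λI)^k v = 0 for every generalised eigenvector v of λ).

  λ = 4: largest Jordan block has size 1, contributing (x − 4)
  λ = 5: largest Jordan block has size 2, contributing (x − 5)^2

So m_A(x) = (x - 5)^2*(x - 4) = x^3 - 14*x^2 + 65*x - 100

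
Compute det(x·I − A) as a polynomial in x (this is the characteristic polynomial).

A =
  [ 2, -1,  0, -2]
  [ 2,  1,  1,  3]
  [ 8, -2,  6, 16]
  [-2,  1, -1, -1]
x^4 - 8*x^3 + 24*x^2 - 32*x + 16

Expanding det(x·I − A) (e.g. by cofactor expansion or by noting that A is similar to its Jordan form J, which has the same characteristic polynomial as A) gives
  χ_A(x) = x^4 - 8*x^3 + 24*x^2 - 32*x + 16
which factors as (x - 2)^4. The eigenvalues (with algebraic multiplicities) are λ = 2 with multiplicity 4.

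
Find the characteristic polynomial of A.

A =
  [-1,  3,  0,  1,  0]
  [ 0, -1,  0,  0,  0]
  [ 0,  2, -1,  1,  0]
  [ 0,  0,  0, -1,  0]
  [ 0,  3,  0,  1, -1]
x^5 + 5*x^4 + 10*x^3 + 10*x^2 + 5*x + 1

Expanding det(x·I − A) (e.g. by cofactor expansion or by noting that A is similar to its Jordan form J, which has the same characteristic polynomial as A) gives
  χ_A(x) = x^5 + 5*x^4 + 10*x^3 + 10*x^2 + 5*x + 1
which factors as (x + 1)^5. The eigenvalues (with algebraic multiplicities) are λ = -1 with multiplicity 5.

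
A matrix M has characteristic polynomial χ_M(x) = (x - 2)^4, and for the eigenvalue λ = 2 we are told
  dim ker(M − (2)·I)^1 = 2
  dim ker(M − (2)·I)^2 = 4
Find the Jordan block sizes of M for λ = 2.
Block sizes for λ = 2: [2, 2]

From the dimensions of kernels of powers, the number of Jordan blocks of size at least j is d_j − d_{j−1} where d_j = dim ker(N^j) (with d_0 = 0). Computing the differences gives [2, 2].
The number of blocks of size exactly k is (#blocks of size ≥ k) − (#blocks of size ≥ k + 1), so the partition is: 2 block(s) of size 2.
In nonincreasing order the block sizes are [2, 2].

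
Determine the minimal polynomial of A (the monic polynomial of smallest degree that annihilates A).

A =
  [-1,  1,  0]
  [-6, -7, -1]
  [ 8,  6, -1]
x^3 + 9*x^2 + 27*x + 27

The characteristic polynomial is χ_A(x) = (x + 3)^3, so the eigenvalues are known. The minimal polynomial is
  m_A(x) = Π_λ (x − λ)^{k_λ}
where k_λ is the size of the *largest* Jordan block for λ (equivalently, the smallest k with (A − λI)^k v = 0 for every generalised eigenvector v of λ).

  λ = -3: largest Jordan block has size 3, contributing (x + 3)^3

So m_A(x) = (x + 3)^3 = x^3 + 9*x^2 + 27*x + 27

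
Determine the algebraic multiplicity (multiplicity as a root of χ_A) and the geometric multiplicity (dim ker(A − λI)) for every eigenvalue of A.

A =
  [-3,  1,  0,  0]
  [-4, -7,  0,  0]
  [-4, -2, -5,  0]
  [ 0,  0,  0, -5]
λ = -5: alg = 4, geom = 3

Step 1 — factor the characteristic polynomial to read off the algebraic multiplicities:
  χ_A(x) = (x + 5)^4

Step 2 — compute geometric multiplicities via the rank-nullity identity g(λ) = n − rank(A − λI):
  rank(A − (-5)·I) = 1, so dim ker(A − (-5)·I) = n − 1 = 3

Summary:
  λ = -5: algebraic multiplicity = 4, geometric multiplicity = 3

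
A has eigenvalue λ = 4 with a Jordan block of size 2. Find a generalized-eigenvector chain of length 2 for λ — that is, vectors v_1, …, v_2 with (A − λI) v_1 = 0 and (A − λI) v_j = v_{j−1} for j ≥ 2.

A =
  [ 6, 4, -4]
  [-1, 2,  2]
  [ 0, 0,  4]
A Jordan chain for λ = 4 of length 2:
v_1 = (2, -1, 0)ᵀ
v_2 = (1, 0, 0)ᵀ

Let N = A − (4)·I. We want v_2 with N^2 v_2 = 0 but N^1 v_2 ≠ 0; then v_{j-1} := N · v_j for j = 2, …, 2.

Pick v_2 = (1, 0, 0)ᵀ.
Then v_1 = N · v_2 = (2, -1, 0)ᵀ.

Sanity check: (A − (4)·I) v_1 = (0, 0, 0)ᵀ = 0. ✓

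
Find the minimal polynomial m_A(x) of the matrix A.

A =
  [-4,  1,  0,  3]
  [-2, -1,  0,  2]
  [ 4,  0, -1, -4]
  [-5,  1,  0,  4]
x^3 + x^2 - x - 1

The characteristic polynomial is χ_A(x) = (x - 1)*(x + 1)^3, so the eigenvalues are known. The minimal polynomial is
  m_A(x) = Π_λ (x − λ)^{k_λ}
where k_λ is the size of the *largest* Jordan block for λ (equivalently, the smallest k with (A − λI)^k v = 0 for every generalised eigenvector v of λ).

  λ = -1: largest Jordan block has size 2, contributing (x + 1)^2
  λ = 1: largest Jordan block has size 1, contributing (x − 1)

So m_A(x) = (x - 1)*(x + 1)^2 = x^3 + x^2 - x - 1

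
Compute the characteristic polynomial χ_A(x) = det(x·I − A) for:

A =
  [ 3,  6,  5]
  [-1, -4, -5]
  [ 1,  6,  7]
x^3 - 6*x^2 + 12*x - 8

Expanding det(x·I − A) (e.g. by cofactor expansion or by noting that A is similar to its Jordan form J, which has the same characteristic polynomial as A) gives
  χ_A(x) = x^3 - 6*x^2 + 12*x - 8
which factors as (x - 2)^3. The eigenvalues (with algebraic multiplicities) are λ = 2 with multiplicity 3.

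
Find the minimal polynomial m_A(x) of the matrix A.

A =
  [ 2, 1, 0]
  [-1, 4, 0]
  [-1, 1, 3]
x^2 - 6*x + 9

The characteristic polynomial is χ_A(x) = (x - 3)^3, so the eigenvalues are known. The minimal polynomial is
  m_A(x) = Π_λ (x − λ)^{k_λ}
where k_λ is the size of the *largest* Jordan block for λ (equivalently, the smallest k with (A − λI)^k v = 0 for every generalised eigenvector v of λ).

  λ = 3: largest Jordan block has size 2, contributing (x − 3)^2

So m_A(x) = (x - 3)^2 = x^2 - 6*x + 9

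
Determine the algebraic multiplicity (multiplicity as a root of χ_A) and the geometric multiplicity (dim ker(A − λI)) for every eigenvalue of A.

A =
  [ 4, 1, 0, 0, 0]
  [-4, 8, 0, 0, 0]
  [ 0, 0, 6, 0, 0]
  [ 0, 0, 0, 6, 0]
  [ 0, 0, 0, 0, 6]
λ = 6: alg = 5, geom = 4

Step 1 — factor the characteristic polynomial to read off the algebraic multiplicities:
  χ_A(x) = (x - 6)^5

Step 2 — compute geometric multiplicities via the rank-nullity identity g(λ) = n − rank(A − λI):
  rank(A − (6)·I) = 1, so dim ker(A − (6)·I) = n − 1 = 4

Summary:
  λ = 6: algebraic multiplicity = 5, geometric multiplicity = 4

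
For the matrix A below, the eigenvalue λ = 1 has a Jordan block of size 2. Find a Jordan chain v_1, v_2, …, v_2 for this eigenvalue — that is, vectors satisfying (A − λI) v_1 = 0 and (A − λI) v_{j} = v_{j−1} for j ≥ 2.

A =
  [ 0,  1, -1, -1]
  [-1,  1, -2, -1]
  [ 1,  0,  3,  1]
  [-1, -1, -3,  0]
A Jordan chain for λ = 1 of length 2:
v_1 = (-1, -1, 1, -1)ᵀ
v_2 = (1, 0, 0, 0)ᵀ

Let N = A − (1)·I. We want v_2 with N^2 v_2 = 0 but N^1 v_2 ≠ 0; then v_{j-1} := N · v_j for j = 2, …, 2.

Pick v_2 = (1, 0, 0, 0)ᵀ.
Then v_1 = N · v_2 = (-1, -1, 1, -1)ᵀ.

Sanity check: (A − (1)·I) v_1 = (0, 0, 0, 0)ᵀ = 0. ✓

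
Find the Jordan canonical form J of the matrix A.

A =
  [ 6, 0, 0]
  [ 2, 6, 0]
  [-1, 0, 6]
J_2(6) ⊕ J_1(6)

The characteristic polynomial is
  det(x·I − A) = x^3 - 18*x^2 + 108*x - 216 = (x - 6)^3

Eigenvalues and multiplicities (the geometric multiplicity of λ is n − rank(A − λI), which equals the number of Jordan blocks for λ):
  λ = 6: algebraic multiplicity = 3, geometric multiplicity = 2

Determining the block sizes for each eigenvalue:
  λ = 6: 2 blocks summing to 3 forces exactly one block of size 2 and the rest size 1 → block sizes [2, 1]

Assembling the blocks gives a Jordan form
J =
  [6, 1, 0]
  [0, 6, 0]
  [0, 0, 6]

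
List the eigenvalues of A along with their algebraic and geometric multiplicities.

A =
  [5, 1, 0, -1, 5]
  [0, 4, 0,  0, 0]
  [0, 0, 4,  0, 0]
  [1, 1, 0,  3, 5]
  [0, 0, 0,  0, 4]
λ = 4: alg = 5, geom = 4

Step 1 — factor the characteristic polynomial to read off the algebraic multiplicities:
  χ_A(x) = (x - 4)^5

Step 2 — compute geometric multiplicities via the rank-nullity identity g(λ) = n − rank(A − λI):
  rank(A − (4)·I) = 1, so dim ker(A − (4)·I) = n − 1 = 4

Summary:
  λ = 4: algebraic multiplicity = 5, geometric multiplicity = 4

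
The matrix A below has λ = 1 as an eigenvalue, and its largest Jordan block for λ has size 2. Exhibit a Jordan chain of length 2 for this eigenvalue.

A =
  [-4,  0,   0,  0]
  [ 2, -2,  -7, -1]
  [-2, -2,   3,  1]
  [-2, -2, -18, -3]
A Jordan chain for λ = 1 of length 2:
v_1 = (0, 4, -4, 16)ᵀ
v_2 = (0, 1, -1, 0)ᵀ

Let N = A − (1)·I. We want v_2 with N^2 v_2 = 0 but N^1 v_2 ≠ 0; then v_{j-1} := N · v_j for j = 2, …, 2.

Pick v_2 = (0, 1, -1, 0)ᵀ.
Then v_1 = N · v_2 = (0, 4, -4, 16)ᵀ.

Sanity check: (A − (1)·I) v_1 = (0, 0, 0, 0)ᵀ = 0. ✓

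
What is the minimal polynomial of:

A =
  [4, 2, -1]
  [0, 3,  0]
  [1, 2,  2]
x^2 - 6*x + 9

The characteristic polynomial is χ_A(x) = (x - 3)^3, so the eigenvalues are known. The minimal polynomial is
  m_A(x) = Π_λ (x − λ)^{k_λ}
where k_λ is the size of the *largest* Jordan block for λ (equivalently, the smallest k with (A − λI)^k v = 0 for every generalised eigenvector v of λ).

  λ = 3: largest Jordan block has size 2, contributing (x − 3)^2

So m_A(x) = (x - 3)^2 = x^2 - 6*x + 9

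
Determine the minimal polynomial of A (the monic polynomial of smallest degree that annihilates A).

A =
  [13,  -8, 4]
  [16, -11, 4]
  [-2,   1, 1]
x^3 - 3*x^2 - 9*x + 27

The characteristic polynomial is χ_A(x) = (x - 3)^2*(x + 3), so the eigenvalues are known. The minimal polynomial is
  m_A(x) = Π_λ (x − λ)^{k_λ}
where k_λ is the size of the *largest* Jordan block for λ (equivalently, the smallest k with (A − λI)^k v = 0 for every generalised eigenvector v of λ).

  λ = -3: largest Jordan block has size 1, contributing (x + 3)
  λ = 3: largest Jordan block has size 2, contributing (x − 3)^2

So m_A(x) = (x - 3)^2*(x + 3) = x^3 - 3*x^2 - 9*x + 27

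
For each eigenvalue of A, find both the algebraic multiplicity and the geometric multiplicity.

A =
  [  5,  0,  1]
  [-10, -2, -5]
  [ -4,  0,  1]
λ = -2: alg = 1, geom = 1; λ = 3: alg = 2, geom = 1

Step 1 — factor the characteristic polynomial to read off the algebraic multiplicities:
  χ_A(x) = (x - 3)^2*(x + 2)

Step 2 — compute geometric multiplicities via the rank-nullity identity g(λ) = n − rank(A − λI):
  rank(A − (-2)·I) = 2, so dim ker(A − (-2)·I) = n − 2 = 1
  rank(A − (3)·I) = 2, so dim ker(A − (3)·I) = n − 2 = 1

Summary:
  λ = -2: algebraic multiplicity = 1, geometric multiplicity = 1
  λ = 3: algebraic multiplicity = 2, geometric multiplicity = 1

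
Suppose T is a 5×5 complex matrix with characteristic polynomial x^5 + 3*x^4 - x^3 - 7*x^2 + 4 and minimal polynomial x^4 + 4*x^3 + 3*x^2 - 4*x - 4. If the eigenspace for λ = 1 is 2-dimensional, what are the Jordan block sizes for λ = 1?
Block sizes for λ = 1: [1, 1]

Step 1 — from the characteristic polynomial, algebraic multiplicity of λ = 1 is 2. From dim ker(T − (1)·I) = 2, there are exactly 2 Jordan blocks for λ = 1.
Step 2 — from the minimal polynomial, the factor (x − 1) tells us the largest block for λ = 1 has size 1.
Step 3 — with total size 2, 2 blocks, and largest block 1, the block sizes (in nonincreasing order) are [1, 1].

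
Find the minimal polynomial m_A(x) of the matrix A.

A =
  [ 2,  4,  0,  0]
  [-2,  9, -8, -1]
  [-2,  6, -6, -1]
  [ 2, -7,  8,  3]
x^3 - 6*x^2 + 12*x - 8

The characteristic polynomial is χ_A(x) = (x - 2)^4, so the eigenvalues are known. The minimal polynomial is
  m_A(x) = Π_λ (x − λ)^{k_λ}
where k_λ is the size of the *largest* Jordan block for λ (equivalently, the smallest k with (A − λI)^k v = 0 for every generalised eigenvector v of λ).

  λ = 2: largest Jordan block has size 3, contributing (x − 2)^3

So m_A(x) = (x - 2)^3 = x^3 - 6*x^2 + 12*x - 8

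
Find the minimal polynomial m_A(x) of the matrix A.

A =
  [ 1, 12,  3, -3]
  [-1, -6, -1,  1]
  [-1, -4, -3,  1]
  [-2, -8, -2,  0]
x^2 + 4*x + 4

The characteristic polynomial is χ_A(x) = (x + 2)^4, so the eigenvalues are known. The minimal polynomial is
  m_A(x) = Π_λ (x − λ)^{k_λ}
where k_λ is the size of the *largest* Jordan block for λ (equivalently, the smallest k with (A − λI)^k v = 0 for every generalised eigenvector v of λ).

  λ = -2: largest Jordan block has size 2, contributing (x + 2)^2

So m_A(x) = (x + 2)^2 = x^2 + 4*x + 4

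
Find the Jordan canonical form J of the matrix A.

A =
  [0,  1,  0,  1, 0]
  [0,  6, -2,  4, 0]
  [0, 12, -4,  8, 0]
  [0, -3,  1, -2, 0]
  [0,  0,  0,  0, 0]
J_3(0) ⊕ J_1(0) ⊕ J_1(0)

The characteristic polynomial is
  det(x·I − A) = x^5

Eigenvalues and multiplicities (the geometric multiplicity of λ is n − rank(A − λI), which equals the number of Jordan blocks for λ):
  λ = 0: algebraic multiplicity = 5, geometric multiplicity = 3

Determining the block sizes for each eigenvalue:
  λ = 0: with am = 5 and gm = 3, the partition is not yet determined (e.g. several partitions of 5 into 3 parts exist). Let N = A − (0)·I. Computing rank(N^1) = 2, rank(N^2) = 1, rank(N^3) = 0; the number of blocks of size ≥ j is rank(N^{j−1}) − rank(N^j), giving [3, 1, 1]. So we have 1 block(s) of size 3, 2 block(s) of size 1 → block sizes [3, 1, 1]

Assembling the blocks gives a Jordan form
J =
  [0, 1, 0, 0, 0]
  [0, 0, 1, 0, 0]
  [0, 0, 0, 0, 0]
  [0, 0, 0, 0, 0]
  [0, 0, 0, 0, 0]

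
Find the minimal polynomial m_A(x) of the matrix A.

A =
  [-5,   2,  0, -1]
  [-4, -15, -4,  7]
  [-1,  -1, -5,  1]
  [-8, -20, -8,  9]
x^4 + 16*x^3 + 94*x^2 + 240*x + 225

The characteristic polynomial is χ_A(x) = (x + 3)^2*(x + 5)^2, so the eigenvalues are known. The minimal polynomial is
  m_A(x) = Π_λ (x − λ)^{k_λ}
where k_λ is the size of the *largest* Jordan block for λ (equivalently, the smallest k with (A − λI)^k v = 0 for every generalised eigenvector v of λ).

  λ = -5: largest Jordan block has size 2, contributing (x + 5)^2
  λ = -3: largest Jordan block has size 2, contributing (x + 3)^2

So m_A(x) = (x + 3)^2*(x + 5)^2 = x^4 + 16*x^3 + 94*x^2 + 240*x + 225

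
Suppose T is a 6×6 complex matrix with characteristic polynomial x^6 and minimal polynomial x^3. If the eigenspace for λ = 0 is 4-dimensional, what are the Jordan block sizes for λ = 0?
Block sizes for λ = 0: [3, 1, 1, 1]

Step 1 — from the characteristic polynomial, algebraic multiplicity of λ = 0 is 6. From dim ker(T − (0)·I) = 4, there are exactly 4 Jordan blocks for λ = 0.
Step 2 — from the minimal polynomial, the factor (x − 0)^3 tells us the largest block for λ = 0 has size 3.
Step 3 — with total size 6, 4 blocks, and largest block 3, the block sizes (in nonincreasing order) are [3, 1, 1, 1].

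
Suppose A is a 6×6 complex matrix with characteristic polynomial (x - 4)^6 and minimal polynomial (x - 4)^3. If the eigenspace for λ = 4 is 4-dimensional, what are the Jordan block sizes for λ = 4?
Block sizes for λ = 4: [3, 1, 1, 1]

Step 1 — from the characteristic polynomial, algebraic multiplicity of λ = 4 is 6. From dim ker(A − (4)·I) = 4, there are exactly 4 Jordan blocks for λ = 4.
Step 2 — from the minimal polynomial, the factor (x − 4)^3 tells us the largest block for λ = 4 has size 3.
Step 3 — with total size 6, 4 blocks, and largest block 3, the block sizes (in nonincreasing order) are [3, 1, 1, 1].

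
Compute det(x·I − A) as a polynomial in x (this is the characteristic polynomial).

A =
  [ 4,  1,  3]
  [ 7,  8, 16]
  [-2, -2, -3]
x^3 - 9*x^2 + 27*x - 27

Expanding det(x·I − A) (e.g. by cofactor expansion or by noting that A is similar to its Jordan form J, which has the same characteristic polynomial as A) gives
  χ_A(x) = x^3 - 9*x^2 + 27*x - 27
which factors as (x - 3)^3. The eigenvalues (with algebraic multiplicities) are λ = 3 with multiplicity 3.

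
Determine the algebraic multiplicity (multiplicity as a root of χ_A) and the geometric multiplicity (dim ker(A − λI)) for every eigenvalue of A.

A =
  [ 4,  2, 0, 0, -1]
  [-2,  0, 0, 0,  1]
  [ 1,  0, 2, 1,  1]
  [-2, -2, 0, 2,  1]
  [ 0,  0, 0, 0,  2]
λ = 2: alg = 5, geom = 3

Step 1 — factor the characteristic polynomial to read off the algebraic multiplicities:
  χ_A(x) = (x - 2)^5

Step 2 — compute geometric multiplicities via the rank-nullity identity g(λ) = n − rank(A − λI):
  rank(A − (2)·I) = 2, so dim ker(A − (2)·I) = n − 2 = 3

Summary:
  λ = 2: algebraic multiplicity = 5, geometric multiplicity = 3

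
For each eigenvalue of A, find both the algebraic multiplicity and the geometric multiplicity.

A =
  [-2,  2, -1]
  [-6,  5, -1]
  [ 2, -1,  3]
λ = 2: alg = 3, geom = 1

Step 1 — factor the characteristic polynomial to read off the algebraic multiplicities:
  χ_A(x) = (x - 2)^3

Step 2 — compute geometric multiplicities via the rank-nullity identity g(λ) = n − rank(A − λI):
  rank(A − (2)·I) = 2, so dim ker(A − (2)·I) = n − 2 = 1

Summary:
  λ = 2: algebraic multiplicity = 3, geometric multiplicity = 1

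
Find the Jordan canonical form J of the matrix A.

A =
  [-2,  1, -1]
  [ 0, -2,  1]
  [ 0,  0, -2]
J_3(-2)

The characteristic polynomial is
  det(x·I − A) = x^3 + 6*x^2 + 12*x + 8 = (x + 2)^3

Eigenvalues and multiplicities (the geometric multiplicity of λ is n − rank(A − λI), which equals the number of Jordan blocks for λ):
  λ = -2: algebraic multiplicity = 3, geometric multiplicity = 1

Determining the block sizes for each eigenvalue:
  λ = -2: one block (gm = 1), so the single block has size am = 3 → block sizes [3]

Assembling the blocks gives a Jordan form
J =
  [-2,  1,  0]
  [ 0, -2,  1]
  [ 0,  0, -2]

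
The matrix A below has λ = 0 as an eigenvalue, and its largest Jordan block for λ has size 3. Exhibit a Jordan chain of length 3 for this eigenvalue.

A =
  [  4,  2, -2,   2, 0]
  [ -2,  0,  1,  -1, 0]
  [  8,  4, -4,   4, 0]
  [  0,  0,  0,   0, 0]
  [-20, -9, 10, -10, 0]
A Jordan chain for λ = 0 of length 3:
v_1 = (-4, 0, -8, 0, 18)ᵀ
v_2 = (4, -2, 8, 0, -20)ᵀ
v_3 = (1, 0, 0, 0, 0)ᵀ

Let N = A − (0)·I. We want v_3 with N^3 v_3 = 0 but N^2 v_3 ≠ 0; then v_{j-1} := N · v_j for j = 3, …, 2.

Pick v_3 = (1, 0, 0, 0, 0)ᵀ.
Then v_2 = N · v_3 = (4, -2, 8, 0, -20)ᵀ.
Then v_1 = N · v_2 = (-4, 0, -8, 0, 18)ᵀ.

Sanity check: (A − (0)·I) v_1 = (0, 0, 0, 0, 0)ᵀ = 0. ✓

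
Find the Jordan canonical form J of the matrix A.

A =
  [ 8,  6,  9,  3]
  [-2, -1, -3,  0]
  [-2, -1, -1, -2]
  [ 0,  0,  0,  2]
J_3(2) ⊕ J_1(2)

The characteristic polynomial is
  det(x·I − A) = x^4 - 8*x^3 + 24*x^2 - 32*x + 16 = (x - 2)^4

Eigenvalues and multiplicities (the geometric multiplicity of λ is n − rank(A − λI), which equals the number of Jordan blocks for λ):
  λ = 2: algebraic multiplicity = 4, geometric multiplicity = 2

Determining the block sizes for each eigenvalue:
  λ = 2: with am = 4 and gm = 2, the partition is not yet determined (e.g. several partitions of 4 into 2 parts exist). Let N = A − (2)·I. Computing rank(N^1) = 2, rank(N^2) = 1, rank(N^3) = 0; the number of blocks of size ≥ j is rank(N^{j−1}) − rank(N^j), giving [2, 1, 1]. So we have 1 block(s) of size 3, 1 block(s) of size 1 → block sizes [3, 1]

Assembling the blocks gives a Jordan form
J =
  [2, 1, 0, 0]
  [0, 2, 1, 0]
  [0, 0, 2, 0]
  [0, 0, 0, 2]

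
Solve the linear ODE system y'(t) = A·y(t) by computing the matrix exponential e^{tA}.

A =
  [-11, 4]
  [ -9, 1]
e^{tA} =
  [-6*t*exp(-5*t) + exp(-5*t), 4*t*exp(-5*t)]
  [-9*t*exp(-5*t), 6*t*exp(-5*t) + exp(-5*t)]

Strategy: write A = P · J · P⁻¹ where J is a Jordan canonical form, so e^{tA} = P · e^{tJ} · P⁻¹, and e^{tJ} can be computed block-by-block.

A has Jordan form
J =
  [-5,  1]
  [ 0, -5]
(up to reordering of blocks).

Per-block formulas:
  For a 2×2 Jordan block J_2(-5): exp(t · J_2(-5)) = e^(-5t)·(I + t·N), where N is the 2×2 nilpotent shift.

After assembling e^{tJ} and conjugating by P, we get:

e^{tA} =
  [-6*t*exp(-5*t) + exp(-5*t), 4*t*exp(-5*t)]
  [-9*t*exp(-5*t), 6*t*exp(-5*t) + exp(-5*t)]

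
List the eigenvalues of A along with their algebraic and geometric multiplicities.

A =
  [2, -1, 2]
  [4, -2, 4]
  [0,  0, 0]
λ = 0: alg = 3, geom = 2

Step 1 — factor the characteristic polynomial to read off the algebraic multiplicities:
  χ_A(x) = x^3

Step 2 — compute geometric multiplicities via the rank-nullity identity g(λ) = n − rank(A − λI):
  rank(A − (0)·I) = 1, so dim ker(A − (0)·I) = n − 1 = 2

Summary:
  λ = 0: algebraic multiplicity = 3, geometric multiplicity = 2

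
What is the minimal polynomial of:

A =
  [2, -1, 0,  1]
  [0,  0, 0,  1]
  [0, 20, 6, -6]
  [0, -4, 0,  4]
x^4 - 12*x^3 + 48*x^2 - 80*x + 48

The characteristic polynomial is χ_A(x) = (x - 6)*(x - 2)^3, so the eigenvalues are known. The minimal polynomial is
  m_A(x) = Π_λ (x − λ)^{k_λ}
where k_λ is the size of the *largest* Jordan block for λ (equivalently, the smallest k with (A − λI)^k v = 0 for every generalised eigenvector v of λ).

  λ = 2: largest Jordan block has size 3, contributing (x − 2)^3
  λ = 6: largest Jordan block has size 1, contributing (x − 6)

So m_A(x) = (x - 6)*(x - 2)^3 = x^4 - 12*x^3 + 48*x^2 - 80*x + 48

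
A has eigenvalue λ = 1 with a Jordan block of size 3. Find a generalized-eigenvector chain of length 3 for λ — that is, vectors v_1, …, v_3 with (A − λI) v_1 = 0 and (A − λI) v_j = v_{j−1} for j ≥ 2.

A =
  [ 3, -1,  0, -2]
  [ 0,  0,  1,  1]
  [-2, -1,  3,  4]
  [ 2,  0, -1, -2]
A Jordan chain for λ = 1 of length 3:
v_1 = (-1, 0, 1, -1)ᵀ
v_2 = (-1, -1, -1, 0)ᵀ
v_3 = (0, 1, 0, 0)ᵀ

Let N = A − (1)·I. We want v_3 with N^3 v_3 = 0 but N^2 v_3 ≠ 0; then v_{j-1} := N · v_j for j = 3, …, 2.

Pick v_3 = (0, 1, 0, 0)ᵀ.
Then v_2 = N · v_3 = (-1, -1, -1, 0)ᵀ.
Then v_1 = N · v_2 = (-1, 0, 1, -1)ᵀ.

Sanity check: (A − (1)·I) v_1 = (0, 0, 0, 0)ᵀ = 0. ✓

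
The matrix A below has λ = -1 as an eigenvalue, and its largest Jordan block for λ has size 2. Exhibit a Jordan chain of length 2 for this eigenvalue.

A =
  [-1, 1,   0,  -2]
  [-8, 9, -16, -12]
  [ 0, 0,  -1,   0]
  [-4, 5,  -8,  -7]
A Jordan chain for λ = -1 of length 2:
v_1 = (1, 2, 0, 1)ᵀ
v_2 = (1, 1, 0, 0)ᵀ

Let N = A − (-1)·I. We want v_2 with N^2 v_2 = 0 but N^1 v_2 ≠ 0; then v_{j-1} := N · v_j for j = 2, …, 2.

Pick v_2 = (1, 1, 0, 0)ᵀ.
Then v_1 = N · v_2 = (1, 2, 0, 1)ᵀ.

Sanity check: (A − (-1)·I) v_1 = (0, 0, 0, 0)ᵀ = 0. ✓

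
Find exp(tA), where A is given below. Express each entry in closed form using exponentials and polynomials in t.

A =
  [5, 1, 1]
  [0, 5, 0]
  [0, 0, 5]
e^{tA} =
  [exp(5*t), t*exp(5*t), t*exp(5*t)]
  [0, exp(5*t), 0]
  [0, 0, exp(5*t)]

Strategy: write A = P · J · P⁻¹ where J is a Jordan canonical form, so e^{tA} = P · e^{tJ} · P⁻¹, and e^{tJ} can be computed block-by-block.

A has Jordan form
J =
  [5, 1, 0]
  [0, 5, 0]
  [0, 0, 5]
(up to reordering of blocks).

Per-block formulas:
  For a 1×1 block at λ = 5: exp(t · [5]) = [e^(5t)].
  For a 2×2 Jordan block J_2(5): exp(t · J_2(5)) = e^(5t)·(I + t·N), where N is the 2×2 nilpotent shift.

After assembling e^{tJ} and conjugating by P, we get:

e^{tA} =
  [exp(5*t), t*exp(5*t), t*exp(5*t)]
  [0, exp(5*t), 0]
  [0, 0, exp(5*t)]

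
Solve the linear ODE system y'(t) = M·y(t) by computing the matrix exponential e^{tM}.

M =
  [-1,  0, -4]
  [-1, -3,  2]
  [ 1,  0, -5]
e^{tM} =
  [2*t*exp(-3*t) + exp(-3*t), 0, -4*t*exp(-3*t)]
  [-t*exp(-3*t), exp(-3*t), 2*t*exp(-3*t)]
  [t*exp(-3*t), 0, -2*t*exp(-3*t) + exp(-3*t)]

Strategy: write M = P · J · P⁻¹ where J is a Jordan canonical form, so e^{tM} = P · e^{tJ} · P⁻¹, and e^{tJ} can be computed block-by-block.

M has Jordan form
J =
  [-3,  1,  0]
  [ 0, -3,  0]
  [ 0,  0, -3]
(up to reordering of blocks).

Per-block formulas:
  For a 2×2 Jordan block J_2(-3): exp(t · J_2(-3)) = e^(-3t)·(I + t·N), where N is the 2×2 nilpotent shift.
  For a 1×1 block at λ = -3: exp(t · [-3]) = [e^(-3t)].

After assembling e^{tJ} and conjugating by P, we get:

e^{tM} =
  [2*t*exp(-3*t) + exp(-3*t), 0, -4*t*exp(-3*t)]
  [-t*exp(-3*t), exp(-3*t), 2*t*exp(-3*t)]
  [t*exp(-3*t), 0, -2*t*exp(-3*t) + exp(-3*t)]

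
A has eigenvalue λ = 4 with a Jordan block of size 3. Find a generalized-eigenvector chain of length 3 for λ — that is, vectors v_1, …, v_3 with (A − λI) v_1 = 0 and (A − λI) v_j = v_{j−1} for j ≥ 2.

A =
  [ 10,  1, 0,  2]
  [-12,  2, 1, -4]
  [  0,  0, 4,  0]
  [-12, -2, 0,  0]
A Jordan chain for λ = 4 of length 3:
v_1 = (1, -2, 0, -2)ᵀ
v_2 = (0, 1, 0, 0)ᵀ
v_3 = (0, 0, 1, 0)ᵀ

Let N = A − (4)·I. We want v_3 with N^3 v_3 = 0 but N^2 v_3 ≠ 0; then v_{j-1} := N · v_j for j = 3, …, 2.

Pick v_3 = (0, 0, 1, 0)ᵀ.
Then v_2 = N · v_3 = (0, 1, 0, 0)ᵀ.
Then v_1 = N · v_2 = (1, -2, 0, -2)ᵀ.

Sanity check: (A − (4)·I) v_1 = (0, 0, 0, 0)ᵀ = 0. ✓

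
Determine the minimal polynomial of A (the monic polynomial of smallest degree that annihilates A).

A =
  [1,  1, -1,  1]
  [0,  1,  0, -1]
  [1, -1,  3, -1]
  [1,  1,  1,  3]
x^3 - 6*x^2 + 12*x - 8

The characteristic polynomial is χ_A(x) = (x - 2)^4, so the eigenvalues are known. The minimal polynomial is
  m_A(x) = Π_λ (x − λ)^{k_λ}
where k_λ is the size of the *largest* Jordan block for λ (equivalently, the smallest k with (A − λI)^k v = 0 for every generalised eigenvector v of λ).

  λ = 2: largest Jordan block has size 3, contributing (x − 2)^3

So m_A(x) = (x - 2)^3 = x^3 - 6*x^2 + 12*x - 8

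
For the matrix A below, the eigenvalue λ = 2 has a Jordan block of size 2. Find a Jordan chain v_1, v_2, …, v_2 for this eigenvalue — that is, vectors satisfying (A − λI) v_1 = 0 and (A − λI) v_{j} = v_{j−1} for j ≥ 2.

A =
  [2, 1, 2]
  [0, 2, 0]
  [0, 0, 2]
A Jordan chain for λ = 2 of length 2:
v_1 = (1, 0, 0)ᵀ
v_2 = (0, 1, 0)ᵀ

Let N = A − (2)·I. We want v_2 with N^2 v_2 = 0 but N^1 v_2 ≠ 0; then v_{j-1} := N · v_j for j = 2, …, 2.

Pick v_2 = (0, 1, 0)ᵀ.
Then v_1 = N · v_2 = (1, 0, 0)ᵀ.

Sanity check: (A − (2)·I) v_1 = (0, 0, 0)ᵀ = 0. ✓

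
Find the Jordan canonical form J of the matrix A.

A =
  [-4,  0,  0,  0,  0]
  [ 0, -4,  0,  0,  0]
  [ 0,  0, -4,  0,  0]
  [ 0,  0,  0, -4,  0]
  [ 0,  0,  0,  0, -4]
J_1(-4) ⊕ J_1(-4) ⊕ J_1(-4) ⊕ J_1(-4) ⊕ J_1(-4)

The characteristic polynomial is
  det(x·I − A) = x^5 + 20*x^4 + 160*x^3 + 640*x^2 + 1280*x + 1024 = (x + 4)^5

Eigenvalues and multiplicities (the geometric multiplicity of λ is n − rank(A − λI), which equals the number of Jordan blocks for λ):
  λ = -4: algebraic multiplicity = 5, geometric multiplicity = 5

Determining the block sizes for each eigenvalue:
  λ = -4: gm = am = 5, so every block has size 1 → block sizes [1, 1, 1, 1, 1]

Assembling the blocks gives a Jordan form
J =
  [-4,  0,  0,  0,  0]
  [ 0, -4,  0,  0,  0]
  [ 0,  0, -4,  0,  0]
  [ 0,  0,  0, -4,  0]
  [ 0,  0,  0,  0, -4]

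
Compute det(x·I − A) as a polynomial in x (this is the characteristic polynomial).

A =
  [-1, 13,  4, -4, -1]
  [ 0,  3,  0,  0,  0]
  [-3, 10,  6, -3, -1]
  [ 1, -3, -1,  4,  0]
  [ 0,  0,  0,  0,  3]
x^5 - 15*x^4 + 90*x^3 - 270*x^2 + 405*x - 243

Expanding det(x·I − A) (e.g. by cofactor expansion or by noting that A is similar to its Jordan form J, which has the same characteristic polynomial as A) gives
  χ_A(x) = x^5 - 15*x^4 + 90*x^3 - 270*x^2 + 405*x - 243
which factors as (x - 3)^5. The eigenvalues (with algebraic multiplicities) are λ = 3 with multiplicity 5.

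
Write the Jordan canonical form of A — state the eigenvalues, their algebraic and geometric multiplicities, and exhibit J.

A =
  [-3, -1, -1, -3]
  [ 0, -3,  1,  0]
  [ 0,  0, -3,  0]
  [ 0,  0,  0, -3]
J_3(-3) ⊕ J_1(-3)

The characteristic polynomial is
  det(x·I − A) = x^4 + 12*x^3 + 54*x^2 + 108*x + 81 = (x + 3)^4

Eigenvalues and multiplicities (the geometric multiplicity of λ is n − rank(A − λI), which equals the number of Jordan blocks for λ):
  λ = -3: algebraic multiplicity = 4, geometric multiplicity = 2

Determining the block sizes for each eigenvalue:
  λ = -3: with am = 4 and gm = 2, the partition is not yet determined (e.g. several partitions of 4 into 2 parts exist). Let N = A − (-3)·I. Computing rank(N^1) = 2, rank(N^2) = 1, rank(N^3) = 0; the number of blocks of size ≥ j is rank(N^{j−1}) − rank(N^j), giving [2, 1, 1]. So we have 1 block(s) of size 3, 1 block(s) of size 1 → block sizes [3, 1]

Assembling the blocks gives a Jordan form
J =
  [-3,  1,  0,  0]
  [ 0, -3,  1,  0]
  [ 0,  0, -3,  0]
  [ 0,  0,  0, -3]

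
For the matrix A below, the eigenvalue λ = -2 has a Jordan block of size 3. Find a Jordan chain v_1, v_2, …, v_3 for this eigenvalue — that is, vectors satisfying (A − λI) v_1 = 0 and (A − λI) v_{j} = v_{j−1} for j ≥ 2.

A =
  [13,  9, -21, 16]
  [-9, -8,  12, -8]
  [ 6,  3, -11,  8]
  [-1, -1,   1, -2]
A Jordan chain for λ = -2 of length 3:
v_1 = (2, -1, 1, 0)ᵀ
v_2 = (15, -9, 6, -1)ᵀ
v_3 = (1, 0, 0, 0)ᵀ

Let N = A − (-2)·I. We want v_3 with N^3 v_3 = 0 but N^2 v_3 ≠ 0; then v_{j-1} := N · v_j for j = 3, …, 2.

Pick v_3 = (1, 0, 0, 0)ᵀ.
Then v_2 = N · v_3 = (15, -9, 6, -1)ᵀ.
Then v_1 = N · v_2 = (2, -1, 1, 0)ᵀ.

Sanity check: (A − (-2)·I) v_1 = (0, 0, 0, 0)ᵀ = 0. ✓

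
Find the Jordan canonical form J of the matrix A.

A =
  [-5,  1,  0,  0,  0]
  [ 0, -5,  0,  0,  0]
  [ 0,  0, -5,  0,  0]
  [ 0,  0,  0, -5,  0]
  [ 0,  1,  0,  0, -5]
J_2(-5) ⊕ J_1(-5) ⊕ J_1(-5) ⊕ J_1(-5)

The characteristic polynomial is
  det(x·I − A) = x^5 + 25*x^4 + 250*x^3 + 1250*x^2 + 3125*x + 3125 = (x + 5)^5

Eigenvalues and multiplicities (the geometric multiplicity of λ is n − rank(A − λI), which equals the number of Jordan blocks for λ):
  λ = -5: algebraic multiplicity = 5, geometric multiplicity = 4

Determining the block sizes for each eigenvalue:
  λ = -5: 4 blocks summing to 5 forces exactly one block of size 2 and the rest size 1 → block sizes [2, 1, 1, 1]

Assembling the blocks gives a Jordan form
J =
  [-5,  1,  0,  0,  0]
  [ 0, -5,  0,  0,  0]
  [ 0,  0, -5,  0,  0]
  [ 0,  0,  0, -5,  0]
  [ 0,  0,  0,  0, -5]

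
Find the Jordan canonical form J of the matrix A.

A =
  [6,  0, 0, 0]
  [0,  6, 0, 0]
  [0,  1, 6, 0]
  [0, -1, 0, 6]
J_2(6) ⊕ J_1(6) ⊕ J_1(6)

The characteristic polynomial is
  det(x·I − A) = x^4 - 24*x^3 + 216*x^2 - 864*x + 1296 = (x - 6)^4

Eigenvalues and multiplicities (the geometric multiplicity of λ is n − rank(A − λI), which equals the number of Jordan blocks for λ):
  λ = 6: algebraic multiplicity = 4, geometric multiplicity = 3

Determining the block sizes for each eigenvalue:
  λ = 6: 3 blocks summing to 4 forces exactly one block of size 2 and the rest size 1 → block sizes [2, 1, 1]

Assembling the blocks gives a Jordan form
J =
  [6, 1, 0, 0]
  [0, 6, 0, 0]
  [0, 0, 6, 0]
  [0, 0, 0, 6]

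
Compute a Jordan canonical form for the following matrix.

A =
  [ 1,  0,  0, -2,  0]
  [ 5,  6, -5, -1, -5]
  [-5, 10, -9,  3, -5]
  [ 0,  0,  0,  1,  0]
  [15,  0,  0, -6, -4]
J_1(-4) ⊕ J_1(-4) ⊕ J_2(1) ⊕ J_1(1)

The characteristic polynomial is
  det(x·I − A) = x^5 + 5*x^4 - 5*x^3 - 25*x^2 + 40*x - 16 = (x - 1)^3*(x + 4)^2

Eigenvalues and multiplicities (the geometric multiplicity of λ is n − rank(A − λI), which equals the number of Jordan blocks for λ):
  λ = -4: algebraic multiplicity = 2, geometric multiplicity = 2
  λ = 1: algebraic multiplicity = 3, geometric multiplicity = 2

Determining the block sizes for each eigenvalue:
  λ = -4: gm = am = 2, so every block has size 1 → block sizes [1, 1]
  λ = 1: 2 blocks summing to 3 forces exactly one block of size 2 and the rest size 1 → block sizes [2, 1]

Assembling the blocks gives a Jordan form
J =
  [-4,  0, 0, 0, 0]
  [ 0, -4, 0, 0, 0]
  [ 0,  0, 1, 1, 0]
  [ 0,  0, 0, 1, 0]
  [ 0,  0, 0, 0, 1]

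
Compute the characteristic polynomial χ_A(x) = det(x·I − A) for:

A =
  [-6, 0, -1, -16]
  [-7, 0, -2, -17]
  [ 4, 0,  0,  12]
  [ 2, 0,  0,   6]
x^4

Expanding det(x·I − A) (e.g. by cofactor expansion or by noting that A is similar to its Jordan form J, which has the same characteristic polynomial as A) gives
  χ_A(x) = x^4
which factors as x^4. The eigenvalues (with algebraic multiplicities) are λ = 0 with multiplicity 4.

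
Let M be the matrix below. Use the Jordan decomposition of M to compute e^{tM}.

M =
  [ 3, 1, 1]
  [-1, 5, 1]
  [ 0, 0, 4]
e^{tM} =
  [-t*exp(4*t) + exp(4*t), t*exp(4*t), t*exp(4*t)]
  [-t*exp(4*t), t*exp(4*t) + exp(4*t), t*exp(4*t)]
  [0, 0, exp(4*t)]

Strategy: write M = P · J · P⁻¹ where J is a Jordan canonical form, so e^{tM} = P · e^{tJ} · P⁻¹, and e^{tJ} can be computed block-by-block.

M has Jordan form
J =
  [4, 1, 0]
  [0, 4, 0]
  [0, 0, 4]
(up to reordering of blocks).

Per-block formulas:
  For a 2×2 Jordan block J_2(4): exp(t · J_2(4)) = e^(4t)·(I + t·N), where N is the 2×2 nilpotent shift.
  For a 1×1 block at λ = 4: exp(t · [4]) = [e^(4t)].

After assembling e^{tJ} and conjugating by P, we get:

e^{tM} =
  [-t*exp(4*t) + exp(4*t), t*exp(4*t), t*exp(4*t)]
  [-t*exp(4*t), t*exp(4*t) + exp(4*t), t*exp(4*t)]
  [0, 0, exp(4*t)]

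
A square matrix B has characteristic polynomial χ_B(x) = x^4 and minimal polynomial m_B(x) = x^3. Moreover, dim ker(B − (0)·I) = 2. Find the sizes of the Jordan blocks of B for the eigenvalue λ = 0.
Block sizes for λ = 0: [3, 1]

Step 1 — from the characteristic polynomial, algebraic multiplicity of λ = 0 is 4. From dim ker(B − (0)·I) = 2, there are exactly 2 Jordan blocks for λ = 0.
Step 2 — from the minimal polynomial, the factor (x − 0)^3 tells us the largest block for λ = 0 has size 3.
Step 3 — with total size 4, 2 blocks, and largest block 3, the block sizes (in nonincreasing order) are [3, 1].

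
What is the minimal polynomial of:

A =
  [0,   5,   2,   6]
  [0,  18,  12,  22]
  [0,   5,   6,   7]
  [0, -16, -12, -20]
x^4 - 4*x^3 + 4*x^2

The characteristic polynomial is χ_A(x) = x^2*(x - 2)^2, so the eigenvalues are known. The minimal polynomial is
  m_A(x) = Π_λ (x − λ)^{k_λ}
where k_λ is the size of the *largest* Jordan block for λ (equivalently, the smallest k with (A − λI)^k v = 0 for every generalised eigenvector v of λ).

  λ = 0: largest Jordan block has size 2, contributing (x − 0)^2
  λ = 2: largest Jordan block has size 2, contributing (x − 2)^2

So m_A(x) = x^2*(x - 2)^2 = x^4 - 4*x^3 + 4*x^2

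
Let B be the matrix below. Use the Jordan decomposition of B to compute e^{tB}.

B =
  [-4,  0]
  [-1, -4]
e^{tB} =
  [exp(-4*t), 0]
  [-t*exp(-4*t), exp(-4*t)]

Strategy: write B = P · J · P⁻¹ where J is a Jordan canonical form, so e^{tB} = P · e^{tJ} · P⁻¹, and e^{tJ} can be computed block-by-block.

B has Jordan form
J =
  [-4,  1]
  [ 0, -4]
(up to reordering of blocks).

Per-block formulas:
  For a 2×2 Jordan block J_2(-4): exp(t · J_2(-4)) = e^(-4t)·(I + t·N), where N is the 2×2 nilpotent shift.

After assembling e^{tJ} and conjugating by P, we get:

e^{tB} =
  [exp(-4*t), 0]
  [-t*exp(-4*t), exp(-4*t)]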